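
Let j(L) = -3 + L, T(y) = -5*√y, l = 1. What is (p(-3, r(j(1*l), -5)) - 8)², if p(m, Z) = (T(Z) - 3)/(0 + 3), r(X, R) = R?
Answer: 604/9 + 30*I*√5 ≈ 67.111 + 67.082*I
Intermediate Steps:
p(m, Z) = -1 - 5*√Z/3 (p(m, Z) = (-5*√Z - 3)/(0 + 3) = (-3 - 5*√Z)/3 = (-3 - 5*√Z)*(⅓) = -1 - 5*√Z/3)
(p(-3, r(j(1*l), -5)) - 8)² = ((-1 - 5*I*√5/3) - 8)² = (-9 - 5*I*√5/3)²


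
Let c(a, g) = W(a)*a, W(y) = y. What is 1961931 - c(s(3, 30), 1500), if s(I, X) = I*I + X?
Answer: 1960410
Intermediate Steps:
s(I, X) = X + I² (s(I, X) = I² + X = X + I²)
c(a, g) = a² (c(a, g) = a*a = a²)
1961931 - c(s(3, 30), 1500) = 1961931 - (30 + 3²)² = 1961931 - (30 + 9)² = 1961931 - 1*39² = 1961931 - 1*1521 = 1961931 - 1521 = 1960410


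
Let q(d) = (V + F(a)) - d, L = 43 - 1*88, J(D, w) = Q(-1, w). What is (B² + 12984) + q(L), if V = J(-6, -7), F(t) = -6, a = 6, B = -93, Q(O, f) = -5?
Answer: 21667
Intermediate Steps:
J(D, w) = -5
V = -5
L = -45 (L = 43 - 88 = -45)
q(d) = -11 - d (q(d) = (-5 - 6) - d = -11 - d)
(B² + 12984) + q(L) = ((-93)² + 12984) + (-11 - 1*(-45)) = (8649 + 12984) + (-11 + 45) = 21633 + 34 = 21667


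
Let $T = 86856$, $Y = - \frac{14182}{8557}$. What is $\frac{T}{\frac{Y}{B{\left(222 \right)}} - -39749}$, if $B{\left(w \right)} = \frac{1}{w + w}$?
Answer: $\frac{743226792}{333835385} \approx 2.2263$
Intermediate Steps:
$Y = - \frac{14182}{8557}$ ($Y = \left(-14182\right) \frac{1}{8557} = - \frac{14182}{8557} \approx -1.6574$)
$B{\left(w \right)} = \frac{1}{2 w}$
$\frac{T}{\frac{Y}{B{\left(222 \right)}} - -39749} = \frac{86856}{- \frac{14182}{8557 \frac{1}{2 \cdot 222}} - -39749} = \frac{86856}{- \frac{14182}{8557 \cdot \frac{1}{2} \cdot \frac{1}{222}} + 39749} = \frac{86856}{- \frac{14182 \frac{1}{\frac{1}{444}}}{8557} + 39749} = \frac{86856}{\left(- \frac{14182}{8557}\right) 444 + 39749} = \frac{86856}{- \frac{6296808}{8557} + 39749} = \frac{86856}{\frac{333835385}{8557}} = 86856 \cdot \frac{8557}{333835385} = \frac{743226792}{333835385}$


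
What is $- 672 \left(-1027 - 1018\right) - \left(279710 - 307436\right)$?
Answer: $1401966$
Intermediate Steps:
$- 672 \left(-1027 - 1018\right) - \left(279710 - 307436\right) = \left(-672\right) \left(-2045\right) - -27726 = 1374240 + 27726 = 1401966$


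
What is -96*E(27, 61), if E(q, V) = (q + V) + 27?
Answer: -11040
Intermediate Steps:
E(q, V) = 27 + V + q (E(q, V) = (V + q) + 27 = 27 + V + q)
-96*E(27, 61) = -96*(27 + 61 + 27) = -96*115 = -11040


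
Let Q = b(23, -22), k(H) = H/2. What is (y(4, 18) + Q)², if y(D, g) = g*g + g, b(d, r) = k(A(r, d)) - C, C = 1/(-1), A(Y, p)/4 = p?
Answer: 151321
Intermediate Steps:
A(Y, p) = 4*p
C = -1
k(H) = H/2 (k(H) = H*(½) = H/2)
b(d, r) = 1 + 2*d (b(d, r) = (4*d)/2 - 1*(-1) = 2*d + 1 = 1 + 2*d)
Q = 47 (Q = 1 + 2*23 = 1 + 46 = 47)
y(D, g) = g + g² (y(D, g) = g² + g = g + g²)
(y(4, 18) + Q)² = (18*(1 + 18) + 47)² = (18*19 + 47)² = (342 + 47)² = 389² = 151321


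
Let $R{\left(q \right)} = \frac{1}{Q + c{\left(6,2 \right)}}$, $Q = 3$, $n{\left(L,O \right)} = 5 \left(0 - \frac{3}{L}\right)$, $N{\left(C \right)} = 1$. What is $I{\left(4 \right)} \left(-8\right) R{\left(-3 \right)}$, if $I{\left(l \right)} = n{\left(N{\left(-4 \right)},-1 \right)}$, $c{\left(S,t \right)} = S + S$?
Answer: $8$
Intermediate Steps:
$c{\left(S,t \right)} = 2 S$
$n{\left(L,O \right)} = - \frac{15}{L}$ ($n{\left(L,O \right)} = 5 \left(- \frac{3}{L}\right) = - \frac{15}{L}$)
$I{\left(l \right)} = -15$ ($I{\left(l \right)} = - \frac{15}{1} = \left(-15\right) 1 = -15$)
$R{\left(q \right)} = \frac{1}{15}$ ($R{\left(q \right)} = \frac{1}{3 + 2 \cdot 6} = \frac{1}{3 + 12} = \frac{1}{15}$)
$I{\left(4 \right)} \left(-8\right) R{\left(-3 \right)} = \left(-15\right) \left(-8\right) \frac{1}{15} = 120 \cdot \frac{1}{15} = 8$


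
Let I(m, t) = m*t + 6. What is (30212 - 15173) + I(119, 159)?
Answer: 33966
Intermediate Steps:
I(m, t) = 6 + m*t
(30212 - 15173) + I(119, 159) = (30212 - 15173) + (6 + 119*159) = 15039 + (6 + 18921) = 15039 + 18927 = 33966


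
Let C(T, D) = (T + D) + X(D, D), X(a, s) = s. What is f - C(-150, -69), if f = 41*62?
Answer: 2830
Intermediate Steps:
f = 2542
C(T, D) = T + 2*D (C(T, D) = (T + D) + D = (D + T) + D = T + 2*D)
f - C(-150, -69) = 2542 - (-150 + 2*(-69)) = 2542 - (-150 - 138) = 2542 - 1*(-288) = 2542 + 288 = 2830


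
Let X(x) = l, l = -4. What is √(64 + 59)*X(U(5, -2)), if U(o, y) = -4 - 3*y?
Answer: -4*√123 ≈ -44.362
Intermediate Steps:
X(x) = -4
√(64 + 59)*X(U(5, -2)) = √(64 + 59)*(-4) = √123*(-4) = -4*√123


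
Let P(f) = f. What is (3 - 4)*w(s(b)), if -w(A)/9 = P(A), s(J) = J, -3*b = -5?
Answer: 15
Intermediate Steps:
b = 5/3 (b = -⅓*(-5) = 5/3 ≈ 1.6667)
w(A) = -9*A
(3 - 4)*w(s(b)) = (3 - 4)*(-9*5/3) = -1*(-15) = 15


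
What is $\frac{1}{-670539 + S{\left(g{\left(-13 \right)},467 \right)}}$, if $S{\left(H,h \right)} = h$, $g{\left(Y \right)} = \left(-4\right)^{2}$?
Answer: $- \frac{1}{670072} \approx -1.4924 \cdot 10^{-6}$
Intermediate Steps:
$g{\left(Y \right)} = 16$
$\frac{1}{-670539 + S{\left(g{\left(-13 \right)},467 \right)}} = \frac{1}{-670539 + 467} = \frac{1}{-670072} = - \frac{1}{670072}$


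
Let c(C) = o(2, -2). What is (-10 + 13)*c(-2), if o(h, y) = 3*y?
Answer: -18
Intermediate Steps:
c(C) = -6 (c(C) = 3*(-2) = -6)
(-10 + 13)*c(-2) = (-10 + 13)*(-6) = 3*(-6) = -18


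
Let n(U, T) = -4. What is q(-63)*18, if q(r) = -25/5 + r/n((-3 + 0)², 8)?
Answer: 387/2 ≈ 193.50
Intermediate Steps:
q(r) = -5 - r/4 (q(r) = -25/5 + r/(-4) = -25*⅕ + r*(-¼) = -5 - r/4)
q(-63)*18 = (-5 - ¼*(-63))*18 = (-5 + 63/4)*18 = (43/4)*18 = 387/2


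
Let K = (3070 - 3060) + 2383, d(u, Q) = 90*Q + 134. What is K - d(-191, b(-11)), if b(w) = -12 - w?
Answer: 2349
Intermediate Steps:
d(u, Q) = 134 + 90*Q
K = 2393 (K = 10 + 2383 = 2393)
K - d(-191, b(-11)) = 2393 - (134 + 90*(-12 - 1*(-11))) = 2393 - (134 + 90*(-12 + 11)) = 2393 - (134 + 90*(-1)) = 2393 - (134 - 90) = 2393 - 1*44 = 2393 - 44 = 2349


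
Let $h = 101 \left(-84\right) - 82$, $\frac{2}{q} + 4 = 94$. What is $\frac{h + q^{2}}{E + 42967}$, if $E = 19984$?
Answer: $- \frac{17346149}{127475775} \approx -0.13607$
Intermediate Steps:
$q = \frac{1}{45}$ ($q = \frac{2}{-4 + 94} = \frac{2}{90} = 2 \cdot \frac{1}{90} = \frac{1}{45} \approx 0.022222$)
$h = -8566$ ($h = -8484 - 82 = -8566$)
$\frac{h + q^{2}}{E + 42967} = \frac{-8566 + \left(\frac{1}{45}\right)^{2}}{19984 + 42967} = \frac{-8566 + \frac{1}{2025}}{62951} = \left(- \frac{17346149}{2025}\right) \frac{1}{62951} = - \frac{17346149}{127475775}$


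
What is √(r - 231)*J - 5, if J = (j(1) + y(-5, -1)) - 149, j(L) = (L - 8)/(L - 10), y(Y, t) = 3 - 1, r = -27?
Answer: -5 - 1316*I*√258/9 ≈ -5.0 - 2348.7*I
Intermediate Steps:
y(Y, t) = 2
j(L) = (-8 + L)/(-10 + L)
J = -1316/9 (J = ((-8 + 1)/(-10 + 1) + 2) - 149 = (-7/(-9) + 2) - 149 = (-⅑*(-7) + 2) - 149 = (7/9 + 2) - 149 = 25/9 - 149 = -1316/9 ≈ -146.22)
√(r - 231)*J - 5 = √(-27 - 231)*(-1316/9) - 5 = √(-258)*(-1316/9) - 5 = (I*√258)*(-1316/9) - 5 = -1316*I*√258/9 - 5 = -5 - 1316*I*√258/9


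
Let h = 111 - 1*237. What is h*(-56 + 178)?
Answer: -15372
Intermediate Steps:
h = -126 (h = 111 - 237 = -126)
h*(-56 + 178) = -126*(-56 + 178) = -126*122 = -15372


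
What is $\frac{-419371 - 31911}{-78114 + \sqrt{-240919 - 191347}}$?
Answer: $\frac{17625721074}{3051114631} + \frac{225641 i \sqrt{432266}}{3051114631} \approx 5.7768 + 0.048622 i$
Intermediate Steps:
$\frac{-419371 - 31911}{-78114 + \sqrt{-240919 - 191347}} = - \frac{451282}{-78114 + \sqrt{-432266}} = - \frac{451282}{-78114 + i \sqrt{432266}}$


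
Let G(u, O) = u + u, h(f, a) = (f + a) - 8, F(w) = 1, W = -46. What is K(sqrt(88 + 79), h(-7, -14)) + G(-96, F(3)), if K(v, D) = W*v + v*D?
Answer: -192 - 75*sqrt(167) ≈ -1161.2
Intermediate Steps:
h(f, a) = -8 + a + f (h(f, a) = (a + f) - 8 = -8 + a + f)
G(u, O) = 2*u
K(v, D) = -46*v + D*v (K(v, D) = -46*v + v*D = -46*v + D*v)
K(sqrt(88 + 79), h(-7, -14)) + G(-96, F(3)) = sqrt(88 + 79)*(-46 + (-8 - 14 - 7)) + 2*(-96) = sqrt(167)*(-46 - 29) - 192 = sqrt(167)*(-75) - 192 = -75*sqrt(167) - 192 = -192 - 75*sqrt(167)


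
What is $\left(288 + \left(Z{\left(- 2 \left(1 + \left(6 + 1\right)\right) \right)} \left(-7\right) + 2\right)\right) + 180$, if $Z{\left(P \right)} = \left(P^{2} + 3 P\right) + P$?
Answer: $-874$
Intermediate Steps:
$Z{\left(P \right)} = P^{2} + 4 P$
$\left(288 + \left(Z{\left(- 2 \left(1 + \left(6 + 1\right)\right) \right)} \left(-7\right) + 2\right)\right) + 180 = \left(288 + \left(- 2 \left(1 + \left(6 + 1\right)\right) \left(4 - 2 \left(1 + \left(6 + 1\right)\right)\right) \left(-7\right) + 2\right)\right) + 180 = \left(288 + \left(- 2 \left(1 + 7\right) \left(4 - 2 \left(1 + 7\right)\right) \left(-7\right) + 2\right)\right) + 180 = \left(288 + \left(\left(-2\right) 8 \left(4 - 16\right) \left(-7\right) + 2\right)\right) + 180 = \left(288 + \left(- 16 \left(4 - 16\right) \left(-7\right) + 2\right)\right) + 180 = \left(288 + \left(\left(-16\right) \left(-12\right) \left(-7\right) + 2\right)\right) + 180 = \left(288 + \left(192 \left(-7\right) + 2\right)\right) + 180 = \left(288 + \left(-1344 + 2\right)\right) + 180 = \left(288 - 1342\right) + 180 = -1054 + 180 = -874$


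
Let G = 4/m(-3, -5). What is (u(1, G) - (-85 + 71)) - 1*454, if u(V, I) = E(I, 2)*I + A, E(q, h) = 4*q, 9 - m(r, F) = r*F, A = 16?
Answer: -3800/9 ≈ -422.22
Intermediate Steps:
m(r, F) = 9 - F*r (m(r, F) = 9 - r*F = 9 - F*r)
G = -⅔ (G = 4/(9 - 1*(-5)*(-3)) = 4/(9 - 15) = 4/(-6) = 4*(-⅙) = -⅔ ≈ -0.66667)
u(V, I) = 16 + 4*I² (u(V, I) = (4*I)*I + 16 = 4*I² + 16 = 16 + 4*I²)
(u(1, G) - (-85 + 71)) - 1*454 = ((16 + 4*(-⅔)²) - (-85 + 71)) - 1*454 = ((16 + 4*(4/9)) - 1*(-14)) - 454 = ((16 + 16/9) + 14) - 454 = (160/9 + 14) - 454 = 286/9 - 454 = -3800/9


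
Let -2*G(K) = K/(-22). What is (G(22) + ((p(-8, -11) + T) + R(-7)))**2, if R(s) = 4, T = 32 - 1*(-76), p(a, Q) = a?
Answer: 43681/4 ≈ 10920.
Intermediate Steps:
G(K) = K/44 (G(K) = -K/(2*(-22)) = -K*(-1)/(2*22) = -(-1)*K/44 = K/44)
T = 108 (T = 32 + 76 = 108)
(G(22) + ((p(-8, -11) + T) + R(-7)))**2 = ((1/44)*22 + ((-8 + 108) + 4))**2 = (1/2 + (100 + 4))**2 = (1/2 + 104)**2 = (209/2)**2 = 43681/4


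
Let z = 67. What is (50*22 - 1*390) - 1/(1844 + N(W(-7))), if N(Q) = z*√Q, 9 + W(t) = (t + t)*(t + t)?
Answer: 1818232186/2560893 + 67*√187/2560893 ≈ 710.00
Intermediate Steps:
W(t) = -9 + 4*t² (W(t) = -9 + (t + t)*(t + t) = -9 + (2*t)*(2*t) = -9 + 4*t²)
N(Q) = 67*√Q
(50*22 - 1*390) - 1/(1844 + N(W(-7))) = (50*22 - 1*390) - 1/(1844 + 67*√(-9 + 4*(-7)²)) = (1100 - 390) - 1/(1844 + 67*√(-9 + 4*49)) = 710 - 1/(1844 + 67*√(-9 + 196)) = 710 - 1/(1844 + 67*√187)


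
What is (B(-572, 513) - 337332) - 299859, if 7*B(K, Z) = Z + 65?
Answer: -4459759/7 ≈ -6.3711e+5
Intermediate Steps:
B(K, Z) = 65/7 + Z/7 (B(K, Z) = (Z + 65)/7 = (65 + Z)/7 = 65/7 + Z/7)
(B(-572, 513) - 337332) - 299859 = ((65/7 + (1/7)*513) - 337332) - 299859 = ((65/7 + 513/7) - 337332) - 299859 = (578/7 - 337332) - 299859 = -2360746/7 - 299859 = -4459759/7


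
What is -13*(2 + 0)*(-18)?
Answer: 468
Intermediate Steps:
-13*(2 + 0)*(-18) = -26*(-18) = 468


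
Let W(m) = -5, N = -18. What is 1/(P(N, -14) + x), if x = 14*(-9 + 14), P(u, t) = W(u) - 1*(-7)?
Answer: 1/72 ≈ 0.013889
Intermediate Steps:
P(u, t) = 2 (P(u, t) = -5 - 1*(-7) = -5 + 7 = 2)
x = 70 (x = 14*5 = 70)
1/(P(N, -14) + x) = 1/(2 + 70) = 1/72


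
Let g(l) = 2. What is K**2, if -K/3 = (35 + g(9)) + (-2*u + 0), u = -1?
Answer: 13689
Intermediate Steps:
K = -117 (K = -3*((35 + 2) + (-2*(-1) + 0)) = -3*(37 + (2 + 0)) = -3*(37 + 2) = -3*39 = -117)
K**2 = (-117)**2 = 13689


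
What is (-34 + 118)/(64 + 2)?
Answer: 14/11 ≈ 1.2727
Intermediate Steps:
(-34 + 118)/(64 + 2) = 84/66 = (1/66)*84 = 14/11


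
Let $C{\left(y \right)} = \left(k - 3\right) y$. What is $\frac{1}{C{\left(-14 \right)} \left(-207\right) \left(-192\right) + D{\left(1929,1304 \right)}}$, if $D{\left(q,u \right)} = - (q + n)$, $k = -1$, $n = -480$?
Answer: $\frac{1}{2224215} \approx 4.496 \cdot 10^{-7}$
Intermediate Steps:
$D{\left(q,u \right)} = 480 - q$ ($D{\left(q,u \right)} = - (q - 480) = - (-480 + q) = 480 - q$)
$C{\left(y \right)} = - 4 y$ ($C{\left(y \right)} = \left(-1 - 3\right) y = - 4 y$)
$\frac{1}{C{\left(-14 \right)} \left(-207\right) \left(-192\right) + D{\left(1929,1304 \right)}} = \frac{1}{\left(-4\right) \left(-14\right) \left(-207\right) \left(-192\right) + \left(480 - 1929\right)} = \frac{1}{56 \left(-207\right) \left(-192\right) + \left(480 - 1929\right)} = \frac{1}{\left(-11592\right) \left(-192\right) - 1449} = \frac{1}{2225664 - 1449} = \frac{1}{2224215}$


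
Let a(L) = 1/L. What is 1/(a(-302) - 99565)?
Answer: -302/30068631 ≈ -1.0044e-5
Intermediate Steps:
1/(a(-302) - 99565) = 1/(1/(-302) - 99565) = 1/(-1/302 - 99565) = 1/(-30068631/302) = -302/30068631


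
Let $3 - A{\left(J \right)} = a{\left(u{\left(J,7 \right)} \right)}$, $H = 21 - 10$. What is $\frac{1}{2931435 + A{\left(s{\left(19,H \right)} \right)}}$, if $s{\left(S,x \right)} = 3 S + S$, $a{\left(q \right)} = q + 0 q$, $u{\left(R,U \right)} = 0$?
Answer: $\frac{1}{2931438} \approx 3.4113 \cdot 10^{-7}$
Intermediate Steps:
$H = 11$ ($H = 21 - 10 = 11$)
$a{\left(q \right)} = q$ ($a{\left(q \right)} = q + 0 = q$)
$s{\left(S,x \right)} = 4 S$
$A{\left(J \right)} = 3$ ($A{\left(J \right)} = 3 - 0 = 3 + 0 = 3$)
$\frac{1}{2931435 + A{\left(s{\left(19,H \right)} \right)}} = \frac{1}{2931435 + 3} = \frac{1}{2931438}$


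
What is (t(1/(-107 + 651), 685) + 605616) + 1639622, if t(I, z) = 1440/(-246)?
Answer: 92054518/41 ≈ 2.2452e+6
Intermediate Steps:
t(I, z) = -240/41 (t(I, z) = 1440*(-1/246) = -240/41)
(t(1/(-107 + 651), 685) + 605616) + 1639622 = (-240/41 + 605616) + 1639622 = 24830016/41 + 1639622 = 92054518/41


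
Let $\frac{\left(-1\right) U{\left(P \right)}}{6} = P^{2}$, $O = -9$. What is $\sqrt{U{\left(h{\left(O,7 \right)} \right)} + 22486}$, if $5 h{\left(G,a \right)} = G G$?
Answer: $\frac{124 \sqrt{34}}{5} \approx 144.61$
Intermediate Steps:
$h{\left(G,a \right)} = \frac{G^{2}}{5}$ ($h{\left(G,a \right)} = \frac{G G}{5} = \frac{G^{2}}{5}$)
$U{\left(P \right)} = - 6 P^{2}$
$\sqrt{U{\left(h{\left(O,7 \right)} \right)} + 22486} = \sqrt{- 6 \left(\frac{\left(-9\right)^{2}}{5}\right)^{2} + 22486} = \sqrt{- 6 \left(\frac{1}{5} \cdot 81\right)^{2} + 22486} = \sqrt{- 6 \left(\frac{81}{5}\right)^{2} + 22486} = \sqrt{\left(-6\right) \frac{6561}{25} + 22486} = \sqrt{- \frac{39366}{25} + 22486} = \sqrt{\frac{522784}{25}} = \frac{124 \sqrt{34}}{5}$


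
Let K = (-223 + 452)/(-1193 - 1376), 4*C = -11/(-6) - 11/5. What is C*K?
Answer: 2519/308280 ≈ 0.0081711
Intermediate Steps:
C = -11/120 (C = (-11/(-6) - 11/5)/4 = (-11*(-1/6) - 11*1/5)/4 = (11/6 - 11/5)/4 = (1/4)*(-11/30) = -11/120 ≈ -0.091667)
K = -229/2569 (K = 229/(-2569) = 229*(-1/2569) = -229/2569 ≈ -0.089140)
C*K = -11/120*(-229/2569) = 2519/308280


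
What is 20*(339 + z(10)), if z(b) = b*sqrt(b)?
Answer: 6780 + 200*sqrt(10) ≈ 7412.5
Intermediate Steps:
z(b) = b**(3/2)
20*(339 + z(10)) = 20*(339 + 10**(3/2)) = 20*(339 + 10*sqrt(10)) = 6780 + 200*sqrt(10)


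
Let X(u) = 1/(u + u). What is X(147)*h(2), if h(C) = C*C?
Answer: 2/147 ≈ 0.013605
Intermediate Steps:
h(C) = C**2
X(u) = 1/(2*u)
X(147)*h(2) = ((1/2)/147)*2**2 = ((1/2)*(1/147))*4 = (1/294)*4 = 2/147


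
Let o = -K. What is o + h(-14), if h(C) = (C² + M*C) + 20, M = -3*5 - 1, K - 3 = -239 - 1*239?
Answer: 915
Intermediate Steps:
K = -475 (K = 3 + (-239 - 1*239) = 3 + (-239 - 239) = 3 - 478 = -475)
o = 475 (o = -1*(-475) = 475)
M = -16 (M = -15 - 1 = -16)
h(C) = 20 + C² - 16*C (h(C) = (C² - 16*C) + 20 = 20 + C² - 16*C)
o + h(-14) = 475 + (20 + (-14)² - 16*(-14)) = 475 + (20 + 196 + 224) = 475 + 440 = 915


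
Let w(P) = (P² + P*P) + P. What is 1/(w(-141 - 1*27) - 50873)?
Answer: 1/5407 ≈ 0.00018495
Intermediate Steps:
w(P) = P + 2*P² (w(P) = (P² + P²) + P = 2*P² + P = P + 2*P²)
1/(w(-141 - 1*27) - 50873) = 1/((-141 - 1*27)*(1 + 2*(-141 - 1*27)) - 50873) = 1/((-141 - 27)*(1 + 2*(-141 - 27)) - 50873) = 1/(-168*(1 + 2*(-168)) - 50873) = 1/(-168*(1 - 336) - 50873) = 1/(-168*(-335) - 50873) = 1/(56280 - 50873) = 1/5407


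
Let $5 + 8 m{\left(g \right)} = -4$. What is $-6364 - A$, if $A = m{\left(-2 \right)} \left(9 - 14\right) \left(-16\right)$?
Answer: $-6274$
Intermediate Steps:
$m{\left(g \right)} = - \frac{9}{8}$ ($m{\left(g \right)} = - \frac{5}{8} + \frac{1}{8} \left(-4\right) = - \frac{5}{8} - \frac{1}{2} = - \frac{9}{8}$)
$A = -90$ ($A = - \frac{9 \left(9 - 14\right)}{8} \left(-16\right) = \left(- \frac{9}{8}\right) \left(-5\right) \left(-16\right) = \frac{45}{8} \left(-16\right) = -90$)
$-6364 - A = -6364 - -90 = -6364 + 90 = -6274$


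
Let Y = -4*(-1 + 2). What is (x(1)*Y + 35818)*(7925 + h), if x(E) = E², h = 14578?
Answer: 805922442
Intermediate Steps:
Y = -4 (Y = -4*1 = -4)
(x(1)*Y + 35818)*(7925 + h) = (1²*(-4) + 35818)*(7925 + 14578) = (1*(-4) + 35818)*22503 = (-4 + 35818)*22503 = 35814*22503 = 805922442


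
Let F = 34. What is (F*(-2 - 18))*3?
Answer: -2040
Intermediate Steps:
(F*(-2 - 18))*3 = (34*(-2 - 18))*3 = (34*(-20))*3 = -680*3 = -2040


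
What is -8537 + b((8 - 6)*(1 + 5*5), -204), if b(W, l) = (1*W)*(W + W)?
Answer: -3129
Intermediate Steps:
b(W, l) = 2*W**2 (b(W, l) = W*(2*W) = 2*W**2)
-8537 + b((8 - 6)*(1 + 5*5), -204) = -8537 + 2*((8 - 6)*(1 + 5*5))**2 = -8537 + 2*(2*(1 + 25))**2 = -8537 + 2*(2*26)**2 = -8537 + 2*52**2 = -8537 + 2*2704 = -8537 + 5408 = -3129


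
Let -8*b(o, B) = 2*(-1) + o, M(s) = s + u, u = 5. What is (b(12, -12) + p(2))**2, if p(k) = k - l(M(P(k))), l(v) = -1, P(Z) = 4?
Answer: 49/16 ≈ 3.0625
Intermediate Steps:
M(s) = 5 + s (M(s) = s + 5 = 5 + s)
p(k) = 1 + k (p(k) = k - 1*(-1) = k + 1 = 1 + k)
b(o, B) = 1/4 - o/8 (b(o, B) = -(2*(-1) + o)/8 = -(-2 + o)/8 = 1/4 - o/8)
(b(12, -12) + p(2))**2 = ((1/4 - 1/8*12) + (1 + 2))**2 = ((1/4 - 3/2) + 3)**2 = (-5/4 + 3)**2 = (7/4)**2 = 49/16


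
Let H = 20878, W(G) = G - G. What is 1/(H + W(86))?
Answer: 1/20878 ≈ 4.7897e-5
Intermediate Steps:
W(G) = 0
1/(H + W(86)) = 1/(20878 + 0) = 1/20878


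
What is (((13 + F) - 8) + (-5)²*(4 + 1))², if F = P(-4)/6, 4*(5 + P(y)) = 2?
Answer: 267289/16 ≈ 16706.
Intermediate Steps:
P(y) = -9/2 (P(y) = -5 + (¼)*2 = -5 + ½ = -9/2)
F = -¾ (F = -9/2/6 = -9/2*⅙ = -¾ ≈ -0.75000)
(((13 + F) - 8) + (-5)²*(4 + 1))² = (((13 - ¾) - 8) + (-5)²*(4 + 1))² = ((49/4 - 8) + 25*5)² = (17/4 + 125)² = (517/4)² = 267289/16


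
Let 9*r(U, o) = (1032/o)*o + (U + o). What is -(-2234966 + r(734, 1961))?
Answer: 20110967/9 ≈ 2.2346e+6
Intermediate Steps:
r(U, o) = 344/3 + U/9 + o/9 (r(U, o) = ((1032/o)*o + (U + o))/9 = (1032 + (U + o))/9 = (1032 + U + o)/9 = 344/3 + U/9 + o/9)
-(-2234966 + r(734, 1961)) = -(-2234966 + (344/3 + (⅑)*734 + (⅑)*1961)) = -(-2234966 + (344/3 + 734/9 + 1961/9)) = -(-2234966 + 3727/9) = -1*(-20110967/9) = 20110967/9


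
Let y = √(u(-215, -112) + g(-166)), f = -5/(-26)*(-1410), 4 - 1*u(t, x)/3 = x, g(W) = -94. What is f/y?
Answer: -3525*√254/3302 ≈ -17.014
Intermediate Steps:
u(t, x) = 12 - 3*x
f = -3525/13 (f = -5*(-1/26)*(-1410) = (5/26)*(-1410) = -3525/13 ≈ -271.15)
y = √254 (y = √((12 - 3*(-112)) - 94) = √((12 + 336) - 94) = √(348 - 94) = √254 ≈ 15.937)
f/y = -3525*√254/254/13 = -3525*√254/3302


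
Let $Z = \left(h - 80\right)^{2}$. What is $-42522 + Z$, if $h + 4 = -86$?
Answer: $-13622$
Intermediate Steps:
$h = -90$ ($h = -4 - 86 = -90$)
$Z = 28900$ ($Z = \left(-90 - 80\right)^{2} = \left(-170\right)^{2} = 28900$)
$-42522 + Z = -42522 + 28900 = -13622$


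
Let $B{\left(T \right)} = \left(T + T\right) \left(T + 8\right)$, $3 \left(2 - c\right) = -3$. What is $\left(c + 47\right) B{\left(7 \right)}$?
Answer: $10500$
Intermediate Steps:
$c = 3$ ($c = 2 - -1 = 2 + 1 = 3$)
$B{\left(T \right)} = 2 T \left(8 + T\right)$
$\left(c + 47\right) B{\left(7 \right)} = \left(3 + 47\right) 2 \cdot 7 \left(8 + 7\right) = 50 \cdot 2 \cdot 7 \cdot 15 = 50 \cdot 210 = 10500$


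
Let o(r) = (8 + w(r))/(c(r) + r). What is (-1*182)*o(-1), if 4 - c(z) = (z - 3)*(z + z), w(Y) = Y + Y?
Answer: 1092/5 ≈ 218.40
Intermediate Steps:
w(Y) = 2*Y
c(z) = 4 - 2*z*(-3 + z) (c(z) = 4 - (z - 3)*(z + z) = 4 - (-3 + z)*2*z = 4 - 2*z*(-3 + z))
o(r) = (8 + 2*r)/(4 - 2*r² + 7*r) (o(r) = (8 + 2*r)/((4 - 2*r² + 6*r) + r) = (8 + 2*r)/(4 - 2*r² + 7*r))
(-1*182)*o(-1) = (-1*182)*(2*(4 - 1)/(4 - 2*(-1)² + 7*(-1))) = -364*3/(4 - 2*1 - 7) = -364*3/(4 - 2 - 7) = -364*3/(-5) = -364*(-1)*3/5 = -182*(-6/5) = 1092/5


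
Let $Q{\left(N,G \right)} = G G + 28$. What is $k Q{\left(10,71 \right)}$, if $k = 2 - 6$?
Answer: $-20276$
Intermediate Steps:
$k = -4$ ($k = 2 - 6 = -4$)
$Q{\left(N,G \right)} = 28 + G^{2}$ ($Q{\left(N,G \right)} = G^{2} + 28 = 28 + G^{2}$)
$k Q{\left(10,71 \right)} = - 4 \left(28 + 71^{2}\right) = - 4 \left(28 + 5041\right) = \left(-4\right) 5069 = -20276$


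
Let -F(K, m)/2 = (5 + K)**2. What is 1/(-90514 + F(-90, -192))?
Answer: -1/104964 ≈ -9.5271e-6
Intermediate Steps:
F(K, m) = -2*(5 + K)**2
1/(-90514 + F(-90, -192)) = 1/(-90514 - 2*(5 - 90)**2) = 1/(-90514 - 2*(-85)**2) = 1/(-90514 - 2*7225) = 1/(-90514 - 14450) = 1/(-104964) = -1/104964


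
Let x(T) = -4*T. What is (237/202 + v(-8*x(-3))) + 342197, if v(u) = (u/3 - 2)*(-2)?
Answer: 69137767/202 ≈ 3.4227e+5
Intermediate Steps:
v(u) = 4 - 2*u/3 (v(u) = (u*(1/3) - 2)*(-2) = (u/3 - 2)*(-2) = (-2 + u/3)*(-2) = 4 - 2*u/3)
(237/202 + v(-8*x(-3))) + 342197 = (237/202 + (4 - (-16)*(-4*(-3))/3)) + 342197 = ((1/202)*237 + (4 - (-16)*12/3)) + 342197 = (237/202 + (4 - 2/3*(-96))) + 342197 = (237/202 + (4 + 64)) + 342197 = (237/202 + 68) + 342197 = 13973/202 + 342197 = 69137767/202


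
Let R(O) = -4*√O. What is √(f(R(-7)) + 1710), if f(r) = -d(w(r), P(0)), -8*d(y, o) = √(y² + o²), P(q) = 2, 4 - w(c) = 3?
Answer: √(27360 + 2*√5)/4 ≈ 41.356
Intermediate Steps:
w(c) = 1 (w(c) = 4 - 1*3 = 4 - 3 = 1)
d(y, o) = -√(o² + y²)/8 (d(y, o) = -√(y² + o²)/8 = -√(o² + y²)/8)
f(r) = √5/8 (f(r) = -(-1)*√(2² + 1²)/8 = -(-1)*√(4 + 1)/8 = -(-1)*√5/8 = √5/8)
√(f(R(-7)) + 1710) = √(√5/8 + 1710) = √(1710 + √5/8)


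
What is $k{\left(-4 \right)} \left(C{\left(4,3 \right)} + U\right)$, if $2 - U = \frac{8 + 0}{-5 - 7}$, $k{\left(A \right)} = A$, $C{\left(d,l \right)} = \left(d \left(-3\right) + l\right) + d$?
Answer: $\frac{28}{3} \approx 9.3333$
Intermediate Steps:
$C{\left(d,l \right)} = l - 2 d$ ($C{\left(d,l \right)} = \left(- 3 d + l\right) + d = \left(l - 3 d\right) + d = l - 2 d$)
$U = \frac{8}{3}$ ($U = 2 - \frac{8 + 0}{-5 - 7} = 2 - \frac{8}{-12} = 2 - 8 \left(- \frac{1}{12}\right) = 2 - - \frac{2}{3} = 2 + \frac{2}{3} = \frac{8}{3} \approx 2.6667$)
$k{\left(-4 \right)} \left(C{\left(4,3 \right)} + U\right) = - 4 \left(\left(3 - 8\right) + \frac{8}{3}\right) = - 4 \left(-5 + \frac{8}{3}\right) = \left(-4\right) \left(- \frac{7}{3}\right) = \frac{28}{3}$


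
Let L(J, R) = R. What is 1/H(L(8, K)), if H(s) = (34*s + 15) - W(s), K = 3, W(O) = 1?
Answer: 1/116 ≈ 0.0086207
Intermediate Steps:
H(s) = 14 + 34*s (H(s) = (34*s + 15) - 1*1 = (15 + 34*s) - 1 = 14 + 34*s)
1/H(L(8, K)) = 1/(14 + 34*3) = 1/(14 + 102) = 1/116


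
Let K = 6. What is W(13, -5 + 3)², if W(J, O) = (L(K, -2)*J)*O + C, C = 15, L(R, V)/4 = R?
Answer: 370881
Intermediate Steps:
L(R, V) = 4*R
W(J, O) = 15 + 24*J*O (W(J, O) = ((4*6)*J)*O + 15 = (24*J)*O + 15 = 24*J*O + 15 = 15 + 24*J*O)
W(13, -5 + 3)² = (15 + 24*13*(-5 + 3))² = (15 + 24*13*(-2))² = (15 - 624)² = (-609)² = 370881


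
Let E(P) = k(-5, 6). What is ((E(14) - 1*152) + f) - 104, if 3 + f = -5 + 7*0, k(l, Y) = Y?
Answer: -258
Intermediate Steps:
E(P) = 6
f = -8 (f = -3 + (-5 + 7*0) = -3 + (-5 + 0) = -3 - 5 = -8)
((E(14) - 1*152) + f) - 104 = ((6 - 1*152) - 8) - 104 = ((6 - 152) - 8) - 104 = (-146 - 8) - 104 = -154 - 104 = -258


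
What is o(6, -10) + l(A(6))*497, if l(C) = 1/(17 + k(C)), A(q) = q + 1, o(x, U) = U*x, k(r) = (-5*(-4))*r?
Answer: -8923/157 ≈ -56.834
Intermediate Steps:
k(r) = 20*r
A(q) = 1 + q
l(C) = 1/(17 + 20*C)
o(6, -10) + l(A(6))*497 = -10*6 + 497/(17 + 20*(1 + 6)) = -60 + 497/(17 + 20*7) = -60 + 497/(17 + 140) = -60 + 497/157 = -8923/157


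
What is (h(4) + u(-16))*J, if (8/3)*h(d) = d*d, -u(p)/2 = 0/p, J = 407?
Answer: 2442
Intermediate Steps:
u(p) = 0 (u(p) = -0/p = -2*0 = 0)
h(d) = 3*d²/8 (h(d) = 3*(d*d)/8 = 3*d²/8)
(h(4) + u(-16))*J = ((3/8)*4² + 0)*407 = ((3/8)*16 + 0)*407 = (6 + 0)*407 = 6*407 = 2442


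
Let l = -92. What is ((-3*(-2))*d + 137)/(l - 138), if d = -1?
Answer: -131/230 ≈ -0.56956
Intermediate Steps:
((-3*(-2))*d + 137)/(l - 138) = (-3*(-2)*(-1) + 137)/(-92 - 138) = (6*(-1) + 137)/(-230) = -(-6 + 137)/230 = -1/230*131 = -131/230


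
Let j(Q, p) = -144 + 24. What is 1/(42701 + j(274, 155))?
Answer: 1/42581 ≈ 2.3485e-5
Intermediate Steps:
j(Q, p) = -120
1/(42701 + j(274, 155)) = 1/(42701 - 120) = 1/42581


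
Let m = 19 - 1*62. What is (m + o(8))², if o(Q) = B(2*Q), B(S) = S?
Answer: 729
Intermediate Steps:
o(Q) = 2*Q
m = -43 (m = 19 - 62 = -43)
(m + o(8))² = (-43 + 2*8)² = (-43 + 16)² = (-27)² = 729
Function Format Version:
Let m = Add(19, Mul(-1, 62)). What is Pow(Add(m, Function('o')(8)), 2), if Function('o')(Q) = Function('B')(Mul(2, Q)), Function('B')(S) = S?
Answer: 729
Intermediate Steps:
Function('o')(Q) = Mul(2, Q)
m = -43 (m = Add(19, -62) = -43)
Pow(Add(m, Function('o')(8)), 2) = Pow(Add(-43, Mul(2, 8)), 2) = Pow(Add(-43, 16), 2) = Pow(-27, 2) = 729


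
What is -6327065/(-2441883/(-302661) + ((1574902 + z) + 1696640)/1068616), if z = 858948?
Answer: -341058738084619740/643262246303 ≈ -5.3020e+5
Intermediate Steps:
-6327065/(-2441883/(-302661) + ((1574902 + z) + 1696640)/1068616) = -6327065/(-2441883/(-302661) + ((1574902 + 858948) + 1696640)/1068616) = -6327065/(-2441883*(-1/302661) + (2433850 + 1696640)*(1/1068616)) = -6327065/(813961/100887 + 4130490*(1/1068616)) = -6327065/(813961/100887 + 2065245/534308) = -6327065/643262246303/53904731196 = -6327065*53904731196/643262246303 = -341058738084619740/643262246303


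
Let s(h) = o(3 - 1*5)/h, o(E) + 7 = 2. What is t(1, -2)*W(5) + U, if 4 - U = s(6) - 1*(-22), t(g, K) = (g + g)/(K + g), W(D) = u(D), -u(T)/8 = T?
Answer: 377/6 ≈ 62.833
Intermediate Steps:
u(T) = -8*T
W(D) = -8*D
o(E) = -5 (o(E) = -7 + 2 = -5)
s(h) = -5/h
t(g, K) = 2*g/(K + g) (t(g, K) = (2*g)/(K + g) = 2*g/(K + g))
U = -103/6 (U = 4 - (-5/6 - 1*(-22)) = 4 - (-5*⅙ + 22) = 4 - (-⅚ + 22) = 4 - 1*127/6 = 4 - 127/6 = -103/6 ≈ -17.167)
t(1, -2)*W(5) + U = (2*1/(-2 + 1))*(-8*5) - 103/6 = (2*1/(-1))*(-40) - 103/6 = (2*1*(-1))*(-40) - 103/6 = -2*(-40) - 103/6 = 80 - 103/6 = 377/6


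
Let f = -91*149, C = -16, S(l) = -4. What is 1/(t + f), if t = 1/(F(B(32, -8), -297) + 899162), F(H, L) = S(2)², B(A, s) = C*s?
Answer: -899178/12191954501 ≈ -7.3752e-5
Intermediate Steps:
B(A, s) = -16*s
f = -13559
F(H, L) = 16 (F(H, L) = (-4)² = 16)
t = 1/899178 (t = 1/(16 + 899162) = 1/899178 ≈ 1.1121e-6)
1/(t + f) = 1/(1/899178 - 13559) = 1/(-12191954501/899178) = -899178/12191954501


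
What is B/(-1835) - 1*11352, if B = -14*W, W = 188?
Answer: -20828288/1835 ≈ -11351.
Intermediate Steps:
B = -2632 (B = -14*188 = -2632)
B/(-1835) - 1*11352 = -2632/(-1835) - 1*11352 = -2632*(-1/1835) - 11352 = 2632/1835 - 11352 = -20828288/1835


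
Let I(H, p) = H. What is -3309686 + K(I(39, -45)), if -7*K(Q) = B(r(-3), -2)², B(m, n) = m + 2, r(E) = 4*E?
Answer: -23167902/7 ≈ -3.3097e+6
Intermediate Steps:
B(m, n) = 2 + m
K(Q) = -100/7 (K(Q) = -(2 + 4*(-3))²/7 = -(2 - 12)²/7 = -⅐*(-10)² = -⅐*100 = -100/7)
-3309686 + K(I(39, -45)) = -3309686 - 100/7 = -23167902/7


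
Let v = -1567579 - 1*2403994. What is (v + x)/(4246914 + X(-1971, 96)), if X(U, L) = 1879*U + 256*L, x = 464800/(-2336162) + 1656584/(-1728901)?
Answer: -2673526582775594939/382345196623145787 ≈ -6.9924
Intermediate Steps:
v = -3971573 (v = -1567579 - 2403994 = -3971573)
x = -2336820887704/2019496408981 (x = 464800*(-1/2336162) + 1656584*(-1/1728901) = -232400/1168081 - 1656584/1728901 = -2336820887704/2019496408981 ≈ -1.1571)
X(U, L) = 256*L + 1879*U
(v + x)/(4246914 + X(-1971, 96)) = (-3971573 - 2336820887704/2019496408981)/(4246914 + (256*96 + 1879*(-1971))) = -8020579748326784817/(2019496408981*(4246914 + (24576 - 3703509))) = -8020579748326784817/(2019496408981*(4246914 - 3678933)) = -8020579748326784817/2019496408981/567981 = -8020579748326784817/2019496408981*1/567981 = -2673526582775594939/382345196623145787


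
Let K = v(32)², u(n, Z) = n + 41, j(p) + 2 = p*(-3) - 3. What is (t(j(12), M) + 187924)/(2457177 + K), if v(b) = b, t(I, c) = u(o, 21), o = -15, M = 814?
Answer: 187950/2458201 ≈ 0.076458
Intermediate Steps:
j(p) = -5 - 3*p (j(p) = -2 + (p*(-3) - 3) = -2 + (-3*p - 3) = -2 + (-3 - 3*p) = -5 - 3*p)
u(n, Z) = 41 + n
t(I, c) = 26 (t(I, c) = 41 - 15 = 26)
K = 1024 (K = 32² = 1024)
(t(j(12), M) + 187924)/(2457177 + K) = (26 + 187924)/(2457177 + 1024) = 187950/2458201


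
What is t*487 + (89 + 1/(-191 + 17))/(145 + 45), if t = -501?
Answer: -84907313/348 ≈ -2.4399e+5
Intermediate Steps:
t*487 + (89 + 1/(-191 + 17))/(145 + 45) = -501*487 + (89 + 1/(-191 + 17))/(145 + 45) = -243987 + (89 + 1/(-174))/190 = -243987 + (89 - 1/174)*(1/190) = -243987 + (15485/174)*(1/190) = -243987 + 163/348 = -84907313/348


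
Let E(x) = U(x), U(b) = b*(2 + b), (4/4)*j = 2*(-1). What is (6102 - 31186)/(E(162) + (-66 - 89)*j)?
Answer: -12542/13439 ≈ -0.93325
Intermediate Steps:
j = -2 (j = 2*(-1) = -2)
E(x) = x*(2 + x)
(6102 - 31186)/(E(162) + (-66 - 89)*j) = (6102 - 31186)/(162*(2 + 162) + (-66 - 89)*(-2)) = -25084/(162*164 - 155*(-2)) = -25084/(26568 + 310) = -25084/26878 = -25084*1/26878 = -12542/13439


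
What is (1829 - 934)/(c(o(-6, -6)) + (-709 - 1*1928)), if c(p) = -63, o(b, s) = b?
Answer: -179/540 ≈ -0.33148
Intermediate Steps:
(1829 - 934)/(c(o(-6, -6)) + (-709 - 1*1928)) = (1829 - 934)/(-63 + (-709 - 1*1928)) = 895/(-63 + (-709 - 1928)) = 895/(-63 - 2637) = 895/(-2700) = 895*(-1/2700) = -179/540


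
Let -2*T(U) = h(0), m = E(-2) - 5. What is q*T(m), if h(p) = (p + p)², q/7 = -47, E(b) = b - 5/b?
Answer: 0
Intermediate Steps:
q = -329 (q = 7*(-47) = -329)
m = -9/2 (m = (-2 - 5/(-2)) - 5 = (-2 - 5*(-½)) - 5 = (-2 + 5/2) - 5 = ½ - 5 = -9/2 ≈ -4.5000)
h(p) = 4*p² (h(p) = (2*p)² = 4*p²)
T(U) = 0 (T(U) = -2*0² = -2*0 = -½*0 = 0)
q*T(m) = -329*0 = 0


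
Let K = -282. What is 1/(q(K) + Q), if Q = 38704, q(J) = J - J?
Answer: 1/38704 ≈ 2.5837e-5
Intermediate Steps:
q(J) = 0
1/(q(K) + Q) = 1/(0 + 38704) = 1/38704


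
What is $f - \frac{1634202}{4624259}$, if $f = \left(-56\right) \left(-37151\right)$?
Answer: $\frac{9620565747902}{4624259} \approx 2.0805 \cdot 10^{6}$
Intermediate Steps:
$f = 2080456$
$f - \frac{1634202}{4624259} = 2080456 - \frac{1634202}{4624259} = \frac{9620565747902}{4624259}$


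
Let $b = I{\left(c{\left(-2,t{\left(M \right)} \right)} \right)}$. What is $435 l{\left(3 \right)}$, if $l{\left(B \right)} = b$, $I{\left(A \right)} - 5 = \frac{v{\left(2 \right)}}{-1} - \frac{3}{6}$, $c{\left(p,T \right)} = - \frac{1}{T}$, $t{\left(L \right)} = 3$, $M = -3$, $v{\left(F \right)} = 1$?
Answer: $\frac{3045}{2} \approx 1522.5$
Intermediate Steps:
$I{\left(A \right)} = \frac{7}{2}$ ($I{\left(A \right)} = 5 + \left(1 \frac{1}{-1} - \frac{3}{6}\right) = 5 + \left(1 \left(-1\right) - \frac{1}{2}\right) = 5 - \frac{3}{2} = \frac{7}{2}$)
$b = \frac{7}{2} \approx 3.5$
$l{\left(B \right)} = \frac{7}{2}$
$435 l{\left(3 \right)} = 435 \cdot \frac{7}{2} = \frac{3045}{2}$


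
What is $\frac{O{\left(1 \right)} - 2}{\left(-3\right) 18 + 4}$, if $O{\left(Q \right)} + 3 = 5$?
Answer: $0$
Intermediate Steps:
$O{\left(Q \right)} = 2$ ($O{\left(Q \right)} = -3 + 5 = 2$)
$\frac{O{\left(1 \right)} - 2}{\left(-3\right) 18 + 4} = \frac{2 - 2}{\left(-3\right) 18 + 4} = \frac{1}{-54 + 4} \cdot 0 = \frac{1}{-50} \cdot 0 = \left(- \frac{1}{50}\right) 0 = 0$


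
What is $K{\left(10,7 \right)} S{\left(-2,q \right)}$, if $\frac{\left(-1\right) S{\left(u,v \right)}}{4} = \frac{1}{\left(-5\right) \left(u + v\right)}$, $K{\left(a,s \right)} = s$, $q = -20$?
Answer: $- \frac{14}{55} \approx -0.25455$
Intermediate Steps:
$S{\left(u,v \right)} = - \frac{4}{- 5 u - 5 v}$ ($S{\left(u,v \right)} = - \frac{4}{\left(-5\right) \left(u + v\right)} = - \frac{4}{- 5 u - 5 v}$)
$K{\left(10,7 \right)} S{\left(-2,q \right)} = 7 \frac{4}{5 \left(-2 - 20\right)} = 7 \frac{4}{5 \left(-22\right)} = 7 \cdot \frac{4}{5} \left(- \frac{1}{22}\right) = 7 \left(- \frac{2}{55}\right) = - \frac{14}{55}$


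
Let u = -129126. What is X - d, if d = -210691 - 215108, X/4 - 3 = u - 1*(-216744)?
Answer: 776283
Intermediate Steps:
X = 350484 (X = 12 + 4*(-129126 - 1*(-216744)) = 12 + 4*(-129126 + 216744) = 12 + 4*87618 = 12 + 350472 = 350484)
d = -425799
X - d = 350484 - 1*(-425799) = 350484 + 425799 = 776283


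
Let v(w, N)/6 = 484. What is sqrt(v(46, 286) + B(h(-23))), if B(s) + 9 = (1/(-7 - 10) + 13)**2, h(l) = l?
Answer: sqrt(885055)/17 ≈ 55.340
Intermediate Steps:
B(s) = 45799/289 (B(s) = -9 + (1/(-7 - 10) + 13)**2 = -9 + (1/(-17) + 13)**2 = -9 + (-1/17 + 13)**2 = -9 + (220/17)**2 = -9 + 48400/289 = 45799/289)
v(w, N) = 2904 (v(w, N) = 6*484 = 2904)
sqrt(v(46, 286) + B(h(-23))) = sqrt(2904 + 45799/289) = sqrt(885055/289) = sqrt(885055)/17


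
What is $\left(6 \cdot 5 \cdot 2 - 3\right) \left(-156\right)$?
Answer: $-8892$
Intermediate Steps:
$\left(6 \cdot 5 \cdot 2 - 3\right) \left(-156\right) = \left(30 \cdot 2 - 3\right) \left(-156\right) = \left(60 - 3\right) \left(-156\right) = 57 \left(-156\right) = -8892$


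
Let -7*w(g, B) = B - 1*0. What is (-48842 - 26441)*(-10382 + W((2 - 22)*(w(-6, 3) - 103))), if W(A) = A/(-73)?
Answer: 400481620006/511 ≈ 7.8372e+8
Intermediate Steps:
w(g, B) = -B/7 (w(g, B) = -(B - 1*0)/7 = -(B + 0)/7 = -B/7)
W(A) = -A/73 (W(A) = A*(-1/73) = -A/73)
(-48842 - 26441)*(-10382 + W((2 - 22)*(w(-6, 3) - 103))) = (-48842 - 26441)*(-10382 - (2 - 22)*(-1/7*3 - 103)/73) = -75283*(-10382 - (-20)*(-3/7 - 103)/73) = -75283*(-10382 - (-20)*(-724)/(73*7)) = -75283*(-10382 - 1/73*14480/7) = -75283*(-10382 - 14480/511) = -75283*(-5319682/511) = 400481620006/511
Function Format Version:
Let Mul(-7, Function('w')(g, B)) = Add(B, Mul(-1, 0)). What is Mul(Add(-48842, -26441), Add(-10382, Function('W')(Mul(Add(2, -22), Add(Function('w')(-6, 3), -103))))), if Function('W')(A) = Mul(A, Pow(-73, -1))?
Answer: Rational(400481620006, 511) ≈ 7.8372e+8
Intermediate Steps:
Function('w')(g, B) = Mul(Rational(-1, 7), B) (Function('w')(g, B) = Mul(Rational(-1, 7), Add(B, Mul(-1, 0))) = Mul(Rational(-1, 7), Add(B, 0)) = Mul(Rational(-1, 7), B))
Function('W')(A) = Mul(Rational(-1, 73), A) (Function('W')(A) = Mul(A, Rational(-1, 73)) = Mul(Rational(-1, 73), A))
Mul(Add(-48842, -26441), Add(-10382, Function('W')(Mul(Add(2, -22), Add(Function('w')(-6, 3), -103))))) = Mul(Add(-48842, -26441), Add(-10382, Mul(Rational(-1, 73), Mul(Add(2, -22), Add(Mul(Rational(-1, 7), 3), -103))))) = Mul(-75283, Add(-10382, Mul(Rational(-1, 73), Mul(-20, Add(Rational(-3, 7), -103))))) = Mul(-75283, Add(-10382, Mul(Rational(-1, 73), Mul(-20, Rational(-724, 7))))) = Mul(-75283, Add(-10382, Mul(Rational(-1, 73), Rational(14480, 7)))) = Mul(-75283, Add(-10382, Rational(-14480, 511))) = Mul(-75283, Rational(-5319682, 511)) = Rational(400481620006, 511)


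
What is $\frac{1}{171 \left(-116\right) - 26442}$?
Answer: $- \frac{1}{46278} \approx -2.1609 \cdot 10^{-5}$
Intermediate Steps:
$\frac{1}{171 \left(-116\right) - 26442} = \frac{1}{-19836 - 26442} = \frac{1}{-46278} = - \frac{1}{46278}$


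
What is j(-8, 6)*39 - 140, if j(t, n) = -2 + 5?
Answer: -23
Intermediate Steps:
j(t, n) = 3
j(-8, 6)*39 - 140 = 3*39 - 140 = 117 - 140 = -23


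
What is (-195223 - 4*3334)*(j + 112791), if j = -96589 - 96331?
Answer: 16711624111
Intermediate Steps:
j = -192920
(-195223 - 4*3334)*(j + 112791) = (-195223 - 4*3334)*(-192920 + 112791) = (-195223 - 13336)*(-80129) = -208559*(-80129) = 16711624111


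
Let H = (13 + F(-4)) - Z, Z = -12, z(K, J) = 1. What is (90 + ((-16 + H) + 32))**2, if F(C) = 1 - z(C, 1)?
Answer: 17161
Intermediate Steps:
F(C) = 0 (F(C) = 1 - 1*1 = 1 - 1 = 0)
H = 25 (H = (13 + 0) - 1*(-12) = 13 + 12 = 25)
(90 + ((-16 + H) + 32))**2 = (90 + ((-16 + 25) + 32))**2 = (90 + (9 + 32))**2 = (90 + 41)**2 = 131**2 = 17161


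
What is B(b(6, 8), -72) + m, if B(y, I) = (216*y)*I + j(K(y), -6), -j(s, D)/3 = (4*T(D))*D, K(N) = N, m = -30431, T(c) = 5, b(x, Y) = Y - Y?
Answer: -30071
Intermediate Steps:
b(x, Y) = 0
j(s, D) = -60*D (j(s, D) = -3*4*5*D = -60*D)
B(y, I) = 360 + 216*I*y (B(y, I) = (216*y)*I - 60*(-6) = 216*I*y + 360 = 360 + 216*I*y)
B(b(6, 8), -72) + m = (360 + 216*(-72)*0) - 30431 = (360 + 0) - 30431 = 360 - 30431 = -30071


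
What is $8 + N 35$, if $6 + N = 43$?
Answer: $1303$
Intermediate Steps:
$N = 37$ ($N = -6 + 43 = 37$)
$8 + N 35 = 8 + 37 \cdot 35 = 8 + 1295 = 1303$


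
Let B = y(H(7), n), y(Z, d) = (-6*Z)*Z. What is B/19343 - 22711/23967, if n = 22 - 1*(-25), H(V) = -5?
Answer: -442893923/463593681 ≈ -0.95535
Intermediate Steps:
n = 47 (n = 22 + 25 = 47)
y(Z, d) = -6*Z²
B = -150 (B = -6*(-5)² = -6*25 = -150)
B/19343 - 22711/23967 = -150/19343 - 22711/23967 = -442893923/463593681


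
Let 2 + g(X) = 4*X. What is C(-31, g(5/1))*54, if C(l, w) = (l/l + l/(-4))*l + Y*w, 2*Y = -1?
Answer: -30267/2 ≈ -15134.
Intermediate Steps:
g(X) = -2 + 4*X
Y = -1/2 (Y = (1/2)*(-1) = -1/2 ≈ -0.50000)
C(l, w) = -w/2 + l*(1 - l/4) (C(l, w) = (l/l + l/(-4))*l - w/2 = (1 + l*(-1/4))*l - w/2 = (1 - l/4)*l - w/2 = l*(1 - l/4) - w/2 = -w/2 + l*(1 - l/4))
C(-31, g(5/1))*54 = (-31 - (-2 + 4*(5/1))/2 - 1/4*(-31)**2)*54 = (-31 - (-2 + 4*(5*1))/2 - 1/4*961)*54 = (-31 - (-2 + 4*5)/2 - 961/4)*54 = (-31 - (-2 + 20)/2 - 961/4)*54 = (-31 - 1/2*18 - 961/4)*54 = (-31 - 9 - 961/4)*54 = -1121/4*54 = -30267/2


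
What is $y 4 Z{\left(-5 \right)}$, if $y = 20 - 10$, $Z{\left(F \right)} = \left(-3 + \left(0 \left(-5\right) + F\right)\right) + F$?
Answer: $-520$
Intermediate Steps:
$Z{\left(F \right)} = -3 + 2 F$ ($Z{\left(F \right)} = \left(-3 + \left(0 + F\right)\right) + F = \left(-3 + F\right) + F = -3 + 2 F$)
$y = 10$ ($y = 20 - 10 = 10$)
$y 4 Z{\left(-5 \right)} = 10 \cdot 4 \left(-3 + 2 \left(-5\right)\right) = 40 \left(-3 - 10\right) = 40 \left(-13\right) = -520$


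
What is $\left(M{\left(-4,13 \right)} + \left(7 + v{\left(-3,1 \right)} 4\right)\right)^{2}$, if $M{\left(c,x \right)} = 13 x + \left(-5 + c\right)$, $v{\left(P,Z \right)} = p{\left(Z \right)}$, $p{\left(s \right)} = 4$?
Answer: $33489$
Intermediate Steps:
$v{\left(P,Z \right)} = 4$
$M{\left(c,x \right)} = -5 + c + 13 x$
$\left(M{\left(-4,13 \right)} + \left(7 + v{\left(-3,1 \right)} 4\right)\right)^{2} = \left(\left(-5 - 4 + 13 \cdot 13\right) + \left(7 + 4 \cdot 4\right)\right)^{2} = \left(\left(-5 - 4 + 169\right) + \left(7 + 16\right)\right)^{2} = \left(160 + 23\right)^{2} = 183^{2} = 33489$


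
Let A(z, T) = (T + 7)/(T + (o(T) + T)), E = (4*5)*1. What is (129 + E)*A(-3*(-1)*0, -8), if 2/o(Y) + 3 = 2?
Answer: 149/18 ≈ 8.2778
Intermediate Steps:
o(Y) = -2 (o(Y) = 2/(-3 + 2) = 2/(-1) = 2*(-1) = -2)
E = 20 (E = 20*1 = 20)
A(z, T) = (7 + T)/(-2 + 2*T) (A(z, T) = (T + 7)/(T + (-2 + T)) = (7 + T)/(-2 + 2*T))
(129 + E)*A(-3*(-1)*0, -8) = (129 + 20)*((7 - 8)/(2*(-1 - 8))) = 149*((½)*(-1)/(-9)) = 149*((½)*(-⅑)*(-1)) = 149*(1/18) = 149/18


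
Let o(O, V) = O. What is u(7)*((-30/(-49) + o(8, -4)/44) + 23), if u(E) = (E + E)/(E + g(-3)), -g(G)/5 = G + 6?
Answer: -12825/308 ≈ -41.640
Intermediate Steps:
g(G) = -30 - 5*G (g(G) = -5*(G + 6) = -5*(6 + G) = -30 - 5*G)
u(E) = 2*E/(-15 + E) (u(E) = (E + E)/(E + (-30 - 5*(-3))) = (2*E)/(E + (-30 + 15)) = (2*E)/(E - 15) = (2*E)/(-15 + E) = 2*E/(-15 + E))
u(7)*((-30/(-49) + o(8, -4)/44) + 23) = (2*7/(-15 + 7))*((-30/(-49) + 8/44) + 23) = (2*7/(-8))*((-30*(-1/49) + 8*(1/44)) + 23) = (2*7*(-1/8))*((30/49 + 2/11) + 23) = -7*(428/539 + 23)/4 = -7/4*12825/539 = -12825/308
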